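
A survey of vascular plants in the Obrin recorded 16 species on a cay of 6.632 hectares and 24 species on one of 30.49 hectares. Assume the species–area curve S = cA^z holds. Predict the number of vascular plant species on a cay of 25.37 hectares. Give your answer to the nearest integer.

23

z = ln(24/16) / ln(30.49/6.632) = 0.4055 / 1.5255 = 0.2658
c = 16 / 6.632^0.2658 = 16 / 1.653 = 9.677
S₃ = 9.677 × 25.37^0.2658 = 9.677 × 2.362 ≈ 22.86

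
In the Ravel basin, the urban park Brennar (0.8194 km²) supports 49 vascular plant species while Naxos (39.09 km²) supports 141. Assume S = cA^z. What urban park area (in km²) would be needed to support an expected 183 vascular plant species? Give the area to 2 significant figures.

100 km²

z = ln(141/49) / ln(39.09/0.8194) = 1.0569 / 3.8650 = 0.2735
c = 49 / 0.8194^0.2735 = 49 / 0.947 = 51.74
A = (183/51.74)^(1/0.2735) ⇒ ln A = ln(3.537)/0.2735 = 4.6193
A = e^4.6193 ≈ 101.4 km²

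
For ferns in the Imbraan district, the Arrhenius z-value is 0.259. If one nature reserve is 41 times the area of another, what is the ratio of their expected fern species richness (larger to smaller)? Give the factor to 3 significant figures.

2.62

S₂/S₁ = (A₂/A₁)^z = 41^0.259
ln(S₂/S₁) = 0.259 × ln 41 = 0.259 × 3.7136 = 0.9618
S₂/S₁ = e^0.9618 ≈ 2.616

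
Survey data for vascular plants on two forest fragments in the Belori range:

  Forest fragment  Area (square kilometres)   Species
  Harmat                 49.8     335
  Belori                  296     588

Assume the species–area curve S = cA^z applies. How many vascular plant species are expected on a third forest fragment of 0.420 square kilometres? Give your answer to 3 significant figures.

z = ln(588/335) / ln(296/49.8) = 0.5626 / 1.7823 = 0.3156
c = 335 / 49.8^0.3156 = 335 / 3.433 = 97.57
S₃ = 97.57 × 0.42^0.3156 = 97.57 × 0.7605 ≈ 74.2

74.2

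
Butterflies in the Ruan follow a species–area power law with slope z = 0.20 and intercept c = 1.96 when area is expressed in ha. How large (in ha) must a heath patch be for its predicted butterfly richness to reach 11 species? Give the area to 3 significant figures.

5570 ha

11 = 1.96 × A^0.2  ⇒  A^0.2 = 11/1.96 = 5.612
ln A = ln(5.612) / 0.2 = 1.7250 / 0.2 = 8.6248
A = e^8.6248 ≈ 5568 ha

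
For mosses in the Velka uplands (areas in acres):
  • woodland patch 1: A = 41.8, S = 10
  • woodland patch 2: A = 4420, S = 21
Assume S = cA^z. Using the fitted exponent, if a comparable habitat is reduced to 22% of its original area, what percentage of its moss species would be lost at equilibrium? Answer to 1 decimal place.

z = ln(21/10) / ln(4420/41.8) = 0.7419 / 4.6610 = 0.1592
S_new/S_old = (A_new/A_old)^z = 0.22^0.1592 = exp(0.1592 × -1.5141) = 0.7858
Fraction lost = 1 − 0.7858 = 0.2142

21.4%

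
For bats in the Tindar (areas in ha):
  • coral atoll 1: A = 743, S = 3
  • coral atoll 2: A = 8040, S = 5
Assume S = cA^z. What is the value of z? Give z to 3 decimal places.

0.214

Taking logs: ln S = ln c + z ln A, so z = (ln S₂ − ln S₁)/(ln A₂ − ln A₁).
z = ln(5/3) / ln(8040/743) = ln(1.667) / ln(10.82) = 0.5108 / 2.3815 = 0.2145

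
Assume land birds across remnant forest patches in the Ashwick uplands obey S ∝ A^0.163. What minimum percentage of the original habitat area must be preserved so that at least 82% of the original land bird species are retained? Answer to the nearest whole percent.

Need (A_new/A_old)^0.163 = 0.82, so A_new/A_old = 0.82^(1/0.163) = 0.82^6.135
ln(A_new/A_old) = ln 0.82 / 0.163 = -0.1985 / 0.163 = -1.2175
A_new/A_old = e^-1.2175 ≈ 0.296

30%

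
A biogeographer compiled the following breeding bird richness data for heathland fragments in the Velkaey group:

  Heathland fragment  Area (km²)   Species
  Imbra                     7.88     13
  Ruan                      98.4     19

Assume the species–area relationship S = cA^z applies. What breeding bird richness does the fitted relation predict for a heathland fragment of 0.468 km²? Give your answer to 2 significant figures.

z = ln(19/13) / ln(98.4/7.88) = 0.3795 / 2.5247 = 0.1503
c = 13 / 7.88^0.1503 = 13 / 1.364 = 9.532
S₃ = 9.532 × 0.468^0.1503 = 9.532 × 0.8921 ≈ 8.504

8.5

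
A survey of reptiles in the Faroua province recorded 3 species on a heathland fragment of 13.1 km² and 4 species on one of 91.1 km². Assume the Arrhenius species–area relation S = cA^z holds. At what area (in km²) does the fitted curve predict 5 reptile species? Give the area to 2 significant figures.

410 km²

z = ln(4/3) / ln(91.1/13.1) = 0.2877 / 1.9393 = 0.1483
c = 3 / 13.1^0.1483 = 3 / 1.465 = 2.048
A = (5/2.048)^(1/0.1483) ⇒ ln A = ln(2.441)/0.1483 = 6.0162
A = e^6.0162 ≈ 410 km²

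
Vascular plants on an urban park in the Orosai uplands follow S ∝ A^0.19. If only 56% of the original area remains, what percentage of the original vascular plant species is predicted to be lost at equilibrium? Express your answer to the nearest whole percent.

10%

S_new/S_old = (A_new/A_old)^z = 0.56^0.19
= exp(0.19 × ln 0.56) = exp(0.19 × -0.5798) = exp(-0.1102) ≈ 0.8957
Fraction lost = 1 − 0.8957 = 0.1043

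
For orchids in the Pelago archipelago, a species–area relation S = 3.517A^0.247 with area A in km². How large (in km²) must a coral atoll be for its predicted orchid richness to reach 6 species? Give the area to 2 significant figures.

8.7 km²

6 = 3.517 × A^0.247  ⇒  A^0.247 = 6/3.517 = 1.706
ln A = ln(1.706) / 0.247 = 0.5342 / 0.247 = 2.1626
A = e^2.1626 ≈ 8.693 km²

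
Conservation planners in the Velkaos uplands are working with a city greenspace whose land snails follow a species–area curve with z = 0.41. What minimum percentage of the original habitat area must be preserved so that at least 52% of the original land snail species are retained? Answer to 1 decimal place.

Need (A_new/A_old)^0.41 = 0.52, so A_new/A_old = 0.52^(1/0.41) = 0.52^2.439
ln(A_new/A_old) = ln 0.52 / 0.41 = -0.6539 / 0.41 = -1.5949
A_new/A_old = e^-1.5949 ≈ 0.2029

20.3%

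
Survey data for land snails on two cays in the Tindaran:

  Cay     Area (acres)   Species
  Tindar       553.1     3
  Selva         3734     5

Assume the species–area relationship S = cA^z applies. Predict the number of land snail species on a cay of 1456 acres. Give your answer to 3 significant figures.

z = ln(5/3) / ln(3734/553.1) = 0.5108 / 1.9097 = 0.2675
c = 3 / 553.1^0.2675 = 3 / 5.416 = 0.5539
S₃ = 0.5539 × 1456^0.2675 = 0.5539 × 7.016 ≈ 3.887

3.89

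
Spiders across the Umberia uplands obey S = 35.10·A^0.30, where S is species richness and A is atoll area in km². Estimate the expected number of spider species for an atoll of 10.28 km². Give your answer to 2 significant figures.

S = 35.1 × 10.28^0.3
ln S = ln 35.1 + 0.3 × ln 10.28 = 3.5582 + 0.3 × 2.3302 = 4.2573
S = e^4.2573 ≈ 70.62

71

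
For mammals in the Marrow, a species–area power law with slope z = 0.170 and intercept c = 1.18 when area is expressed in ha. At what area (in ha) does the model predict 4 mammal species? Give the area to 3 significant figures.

4 = 1.18 × A^0.17  ⇒  A^0.17 = 4/1.18 = 3.39
ln A = ln(3.39) / 0.17 = 1.2208 / 0.17 = 7.1811
A = e^7.1811 ≈ 1314 ha

1310 ha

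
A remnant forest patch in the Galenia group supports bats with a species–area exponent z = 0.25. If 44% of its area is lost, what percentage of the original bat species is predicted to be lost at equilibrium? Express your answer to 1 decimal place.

13.5%

S_new/S_old = (A_new/A_old)^z = 0.56^0.25
= exp(0.25 × ln 0.56) = exp(0.25 × -0.5798) = exp(-0.1450) ≈ 0.8651
Fraction lost = 1 − 0.8651 = 0.1349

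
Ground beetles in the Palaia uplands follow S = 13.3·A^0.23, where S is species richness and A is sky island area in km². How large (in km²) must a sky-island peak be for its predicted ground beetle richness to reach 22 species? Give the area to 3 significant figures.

22 = 13.3 × A^0.23  ⇒  A^0.23 = 22/13.3 = 1.654
ln A = ln(1.654) / 0.23 = 0.5033 / 0.23 = 2.1882
A = e^2.1882 ≈ 8.919 km²

8.92 km²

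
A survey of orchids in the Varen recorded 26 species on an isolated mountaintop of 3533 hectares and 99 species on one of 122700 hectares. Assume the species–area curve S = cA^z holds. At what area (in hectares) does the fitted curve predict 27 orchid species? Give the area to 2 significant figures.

3900 hectares

z = ln(99/26) / ln(122700/3533) = 1.3370 / 3.5476 = 0.3769
c = 26 / 3533^0.3769 = 26 / 21.74 = 1.196
A = (27/1.196)^(1/0.3769) ⇒ ln A = ln(22.57)/0.3769 = 8.2700
A = e^8.2700 ≈ 3905 hectares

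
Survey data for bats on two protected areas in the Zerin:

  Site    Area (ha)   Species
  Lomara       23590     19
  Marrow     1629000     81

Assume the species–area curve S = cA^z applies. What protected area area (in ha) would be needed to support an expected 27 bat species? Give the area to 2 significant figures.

66000 ha

z = ln(81/19) / ln(1629000/23590) = 1.4500 / 4.2349 = 0.3424
c = 19 / 23590^0.3424 = 19 / 31.42 = 0.6047
A = (27/0.6047)^(1/0.3424) ⇒ ln A = ln(44.65)/0.3424 = 11.0949
A = e^11.0949 ≈ 65833 ha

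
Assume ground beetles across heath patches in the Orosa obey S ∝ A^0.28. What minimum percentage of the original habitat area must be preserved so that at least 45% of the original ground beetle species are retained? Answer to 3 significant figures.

5.77%

Need (A_new/A_old)^0.28 = 0.45, so A_new/A_old = 0.45^(1/0.28) = 0.45^3.571
ln(A_new/A_old) = ln 0.45 / 0.28 = -0.7985 / 0.28 = -2.8518
A_new/A_old = e^-2.8518 ≈ 0.05774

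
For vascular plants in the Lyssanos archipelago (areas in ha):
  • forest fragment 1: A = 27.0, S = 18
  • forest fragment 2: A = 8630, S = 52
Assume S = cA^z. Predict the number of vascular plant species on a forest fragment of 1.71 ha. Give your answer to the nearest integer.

z = ln(52/18) / ln(8630/27) = 1.0609 / 5.7672 = 0.1840
c = 18 / 27^0.1840 = 18 / 1.834 = 9.817
S₃ = 9.817 × 1.71^0.1840 = 9.817 × 1.104 ≈ 10.84

11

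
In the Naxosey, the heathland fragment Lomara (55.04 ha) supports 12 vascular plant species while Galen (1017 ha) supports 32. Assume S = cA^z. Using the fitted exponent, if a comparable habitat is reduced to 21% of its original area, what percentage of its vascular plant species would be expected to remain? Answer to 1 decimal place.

59.2%

z = ln(32/12) / ln(1017/55.04) = 0.9808 / 2.9166 = 0.3363
S_new/S_old = (A_new/A_old)^z = 0.21^0.3363 = exp(0.3363 × -1.5606) = 0.5916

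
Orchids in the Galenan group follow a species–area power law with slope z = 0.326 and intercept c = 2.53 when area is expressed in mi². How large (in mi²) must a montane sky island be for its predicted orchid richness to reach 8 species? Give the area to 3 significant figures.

8 = 2.53 × A^0.326  ⇒  A^0.326 = 8/2.53 = 3.162
ln A = ln(3.162) / 0.326 = 1.1512 / 0.326 = 3.5314
A = e^3.5314 ≈ 34.17 mi²

34.2 mi²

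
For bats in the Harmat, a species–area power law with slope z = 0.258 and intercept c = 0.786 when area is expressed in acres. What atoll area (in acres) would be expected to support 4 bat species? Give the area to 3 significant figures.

4 = 0.786 × A^0.258  ⇒  A^0.258 = 4/0.786 = 5.089
ln A = ln(5.089) / 0.258 = 1.6271 / 0.258 = 6.3066
A = e^6.3066 ≈ 548.2 acres

548 acres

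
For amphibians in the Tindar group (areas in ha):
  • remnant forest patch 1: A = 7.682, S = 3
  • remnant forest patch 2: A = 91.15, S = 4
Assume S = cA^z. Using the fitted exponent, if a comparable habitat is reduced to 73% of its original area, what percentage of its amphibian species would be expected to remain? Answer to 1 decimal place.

96.4%

z = ln(4/3) / ln(91.15/7.682) = 0.2877 / 2.4736 = 0.1163
S_new/S_old = (A_new/A_old)^z = 0.73^0.1163 = exp(0.1163 × -0.3147) = 0.9641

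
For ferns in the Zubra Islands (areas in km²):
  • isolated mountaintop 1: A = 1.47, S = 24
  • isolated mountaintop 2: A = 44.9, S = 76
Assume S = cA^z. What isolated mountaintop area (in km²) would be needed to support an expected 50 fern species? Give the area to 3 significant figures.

z = ln(76/24) / ln(44.9/1.47) = 1.1527 / 3.4192 = 0.3371
c = 24 / 1.47^0.3371 = 24 / 1.139 = 21.08
A = (50/21.08)^(1/0.3371) ⇒ ln A = ln(2.372)/0.3371 = 2.5624
A = e^2.5624 ≈ 12.97 km²

13.0 km²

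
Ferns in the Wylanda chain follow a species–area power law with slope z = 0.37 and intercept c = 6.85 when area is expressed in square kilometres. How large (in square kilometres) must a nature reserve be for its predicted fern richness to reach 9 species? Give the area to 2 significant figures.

2.1 square kilometres

9 = 6.85 × A^0.37  ⇒  A^0.37 = 9/6.85 = 1.314
ln A = ln(1.314) / 0.37 = 0.2730 / 0.37 = 0.7378
A = e^0.7378 ≈ 2.091 square kilometres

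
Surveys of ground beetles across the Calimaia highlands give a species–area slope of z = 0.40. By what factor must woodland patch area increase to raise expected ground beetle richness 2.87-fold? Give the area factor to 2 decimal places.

(A₂/A₁)^0.4 = 2.87, so A₂/A₁ = 2.87^(1/0.4) = 2.87^2.5
ln(A₂/A₁) = ln 2.87 / 0.4 = 1.0543 / 0.4 = 2.6358
A₂/A₁ = e^2.6358 ≈ 13.95

13.95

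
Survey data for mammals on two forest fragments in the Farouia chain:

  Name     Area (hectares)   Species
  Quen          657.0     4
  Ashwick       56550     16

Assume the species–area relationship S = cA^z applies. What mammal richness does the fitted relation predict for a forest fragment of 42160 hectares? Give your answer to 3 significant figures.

z = ln(16/4) / ln(56550/657) = 1.3863 / 4.4552 = 0.3112
c = 4 / 657^0.3112 = 4 / 7.529 = 0.5313
S₃ = 0.5313 × 42160^0.3112 = 0.5313 × 27.49 ≈ 14.6

14.6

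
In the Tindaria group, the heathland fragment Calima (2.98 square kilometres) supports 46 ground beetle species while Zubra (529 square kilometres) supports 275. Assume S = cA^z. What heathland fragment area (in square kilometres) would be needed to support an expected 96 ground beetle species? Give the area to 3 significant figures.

25.1 square kilometres

z = ln(275/46) / ln(529/2.98) = 1.7881 / 5.1791 = 0.3453
c = 46 / 2.98^0.3453 = 46 / 1.458 = 31.55
A = (96/31.55)^(1/0.3453) ⇒ ln A = ln(3.043)/0.3453 = 3.2228
A = e^3.2228 ≈ 25.1 square kilometres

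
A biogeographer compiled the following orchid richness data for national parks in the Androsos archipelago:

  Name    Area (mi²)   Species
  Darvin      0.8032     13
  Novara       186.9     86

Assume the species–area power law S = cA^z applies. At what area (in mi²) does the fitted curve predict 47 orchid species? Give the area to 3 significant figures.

32.7 mi²

z = ln(86/13) / ln(186.9/0.8032) = 1.8894 / 5.4497 = 0.3467
c = 13 / 0.8032^0.3467 = 13 / 0.9268 = 14.03
A = (47/14.03)^(1/0.3467) ⇒ ln A = ln(3.351)/0.3467 = 3.4878
A = e^3.4878 ≈ 32.72 mi²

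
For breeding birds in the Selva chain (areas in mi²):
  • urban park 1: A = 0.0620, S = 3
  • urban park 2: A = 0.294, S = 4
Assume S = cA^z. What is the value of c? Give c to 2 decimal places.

5.02

z = ln(S₂/S₁) / ln(A₂/A₁) = ln(4/3) / ln(0.294/0.062) = 0.2877 / 1.5564 = 0.1848
c = S₁ / A₁^z = 3 / 0.062^0.1848 = 3 / 0.5981 = 5.016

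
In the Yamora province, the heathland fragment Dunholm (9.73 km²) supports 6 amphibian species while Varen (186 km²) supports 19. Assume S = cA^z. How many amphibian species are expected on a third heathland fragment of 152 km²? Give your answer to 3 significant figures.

17.6

z = ln(19/6) / ln(186/9.73) = 1.1527 / 2.9505 = 0.3907
c = 6 / 9.73^0.3907 = 6 / 2.432 = 2.467
S₃ = 2.467 × 152^0.3907 = 2.467 × 7.118 ≈ 17.56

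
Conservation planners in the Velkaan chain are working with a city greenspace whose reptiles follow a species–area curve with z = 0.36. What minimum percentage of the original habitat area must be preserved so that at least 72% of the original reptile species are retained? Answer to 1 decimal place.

40.2%

Need (A_new/A_old)^0.36 = 0.72, so A_new/A_old = 0.72^(1/0.36) = 0.72^2.778
ln(A_new/A_old) = ln 0.72 / 0.36 = -0.3285 / 0.36 = -0.9125
A_new/A_old = e^-0.9125 ≈ 0.4015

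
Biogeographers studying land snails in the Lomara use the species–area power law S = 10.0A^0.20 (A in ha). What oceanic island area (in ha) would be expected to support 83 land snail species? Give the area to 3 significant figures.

83 = 10 × A^0.2  ⇒  A^0.2 = 83/10 = 8.3
ln A = ln(8.3) / 0.2 = 2.1163 / 0.2 = 10.5813
A = e^10.5813 ≈ 39390 ha

39400 ha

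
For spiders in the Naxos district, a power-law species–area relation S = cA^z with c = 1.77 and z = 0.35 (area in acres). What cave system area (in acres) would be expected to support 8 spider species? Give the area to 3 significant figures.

74.4 acres

8 = 1.77 × A^0.35  ⇒  A^0.35 = 8/1.77 = 4.52
ln A = ln(4.52) / 0.35 = 1.5085 / 0.35 = 4.3099
A = e^4.3099 ≈ 74.43 acres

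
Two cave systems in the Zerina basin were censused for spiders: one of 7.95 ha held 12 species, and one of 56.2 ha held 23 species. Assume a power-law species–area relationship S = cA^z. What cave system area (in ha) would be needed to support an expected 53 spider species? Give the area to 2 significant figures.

z = ln(23/12) / ln(56.2/7.95) = 0.6506 / 1.9557 = 0.3327
c = 12 / 7.95^0.3327 = 12 / 1.993 = 6.021
A = (53/6.021)^(1/0.3327) ⇒ ln A = ln(8.802)/0.3327 = 6.5384
A = e^6.5384 ≈ 691.2 ha

690 ha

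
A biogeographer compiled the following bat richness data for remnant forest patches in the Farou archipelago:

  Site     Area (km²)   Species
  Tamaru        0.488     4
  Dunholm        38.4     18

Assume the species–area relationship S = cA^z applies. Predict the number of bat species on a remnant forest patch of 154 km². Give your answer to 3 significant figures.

29.0

z = ln(18/4) / ln(38.4/0.488) = 1.5041 / 4.3655 = 0.3445
c = 4 / 0.488^0.3445 = 4 / 0.781 = 5.122
S₃ = 5.122 × 154^0.3445 = 5.122 × 5.671 ≈ 29.05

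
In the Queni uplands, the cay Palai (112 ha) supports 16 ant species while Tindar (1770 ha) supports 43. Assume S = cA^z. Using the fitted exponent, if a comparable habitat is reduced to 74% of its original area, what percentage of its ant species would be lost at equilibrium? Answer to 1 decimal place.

10.2%

z = ln(43/16) / ln(1770/112) = 0.9886 / 2.7602 = 0.3582
S_new/S_old = (A_new/A_old)^z = 0.74^0.3582 = exp(0.3582 × -0.3011) = 0.8978
Fraction lost = 1 − 0.8978 = 0.1022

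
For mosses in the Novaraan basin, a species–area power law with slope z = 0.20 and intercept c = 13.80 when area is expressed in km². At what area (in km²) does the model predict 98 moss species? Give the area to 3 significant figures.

98 = 13.8 × A^0.2  ⇒  A^0.2 = 98/13.8 = 7.101
ln A = ln(7.101) / 0.2 = 1.9603 / 0.2 = 9.8015
A = e^9.8015 ≈ 18061 km²

18100 km²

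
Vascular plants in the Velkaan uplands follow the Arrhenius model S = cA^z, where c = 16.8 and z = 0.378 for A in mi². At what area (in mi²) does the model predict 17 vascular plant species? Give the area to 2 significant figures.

17 = 16.8 × A^0.378  ⇒  A^0.378 = 17/16.8 = 1.012
ln A = ln(1.012) / 0.378 = 0.0118 / 0.378 = 0.0313
A = e^0.0313 ≈ 1.032 mi²

1.0 mi²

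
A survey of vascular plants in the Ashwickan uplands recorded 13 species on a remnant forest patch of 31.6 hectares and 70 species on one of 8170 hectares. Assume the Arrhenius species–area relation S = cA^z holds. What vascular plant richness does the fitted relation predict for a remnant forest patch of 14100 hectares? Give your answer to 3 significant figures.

82.6

z = ln(70/13) / ln(8170/31.6) = 1.6835 / 5.5551 = 0.3031
c = 13 / 31.6^0.3031 = 13 / 2.848 = 4.565
S₃ = 4.565 × 14100^0.3031 = 4.565 × 18.09 ≈ 82.59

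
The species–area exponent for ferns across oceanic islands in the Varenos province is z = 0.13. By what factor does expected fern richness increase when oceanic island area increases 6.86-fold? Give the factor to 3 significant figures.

S₂/S₁ = (A₂/A₁)^z = 6.86^0.13
ln(S₂/S₁) = 0.13 × ln 6.86 = 0.13 × 1.9257 = 0.2503
S₂/S₁ = e^0.2503 ≈ 1.284

1.28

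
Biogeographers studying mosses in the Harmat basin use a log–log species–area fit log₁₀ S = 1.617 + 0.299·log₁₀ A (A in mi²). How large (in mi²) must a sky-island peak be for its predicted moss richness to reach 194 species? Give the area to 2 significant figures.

180 mi²

194 = 41.4 × A^0.299  ⇒  A^0.299 = 194/41.4 = 4.686
ln A = ln(4.686) / 0.299 = 1.5446 / 0.299 = 5.1658
A = e^5.1658 ≈ 175.2 mi²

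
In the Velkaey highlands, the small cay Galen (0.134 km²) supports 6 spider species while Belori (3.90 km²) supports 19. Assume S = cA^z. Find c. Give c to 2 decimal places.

z = ln(S₂/S₁) / ln(A₂/A₁) = ln(19/6) / ln(3.9/0.134) = 1.1527 / 3.3709 = 0.3420
c = S₁ / A₁^z = 6 / 0.134^0.3420 = 6 / 0.5029 = 11.93

11.93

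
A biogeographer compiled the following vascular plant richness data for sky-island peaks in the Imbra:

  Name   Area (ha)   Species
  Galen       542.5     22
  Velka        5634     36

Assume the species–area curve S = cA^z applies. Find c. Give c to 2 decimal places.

5.85

z = ln(S₂/S₁) / ln(A₂/A₁) = ln(36/22) / ln(5634/542.5) = 0.4925 / 2.3404 = 0.2104
c = S₁ / A₁^z = 22 / 542.5^0.2104 = 22 / 3.762 = 5.848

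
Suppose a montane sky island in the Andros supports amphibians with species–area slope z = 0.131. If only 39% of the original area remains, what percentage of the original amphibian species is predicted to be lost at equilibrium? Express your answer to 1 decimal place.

S_new/S_old = (A_new/A_old)^z = 0.39^0.131
= exp(0.131 × ln 0.39) = exp(0.131 × -0.9416) = exp(-0.1234) ≈ 0.884
Fraction lost = 1 − 0.884 = 0.116

11.6%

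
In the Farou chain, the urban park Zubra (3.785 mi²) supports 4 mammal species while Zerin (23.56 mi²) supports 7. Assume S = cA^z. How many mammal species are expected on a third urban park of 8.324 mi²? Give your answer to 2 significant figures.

5.1

z = ln(7/4) / ln(23.56/3.785) = 0.5596 / 1.8285 = 0.3061
c = 4 / 3.785^0.3061 = 4 / 1.503 = 2.662
S₃ = 2.662 × 8.324^0.3061 = 2.662 × 1.913 ≈ 5.091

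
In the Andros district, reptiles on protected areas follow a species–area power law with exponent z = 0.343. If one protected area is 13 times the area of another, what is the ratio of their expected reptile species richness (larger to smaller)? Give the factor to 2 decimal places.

S₂/S₁ = (A₂/A₁)^z = 13^0.343
ln(S₂/S₁) = 0.343 × ln 13 = 0.343 × 2.5649 = 0.8798
S₂/S₁ = e^0.8798 ≈ 2.41

2.41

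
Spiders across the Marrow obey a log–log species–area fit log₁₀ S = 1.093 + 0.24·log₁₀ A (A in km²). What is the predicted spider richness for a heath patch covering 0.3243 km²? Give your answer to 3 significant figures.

9.45

S = 12.39 × 0.3243^0.24
ln S = ln 12.39 + 0.24 × ln 0.3243 = 2.5167 + 0.24 × -1.1261 = 2.2465
S = e^2.2465 ≈ 9.454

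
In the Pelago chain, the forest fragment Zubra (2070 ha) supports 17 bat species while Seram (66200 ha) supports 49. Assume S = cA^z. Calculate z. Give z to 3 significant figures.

0.306

Taking logs: ln S = ln c + z ln A, so z = (ln S₂ − ln S₁)/(ln A₂ − ln A₁).
z = ln(49/17) / ln(66200/2070) = ln(2.882) / ln(31.98) = 1.0586 / 3.4651 = 0.3055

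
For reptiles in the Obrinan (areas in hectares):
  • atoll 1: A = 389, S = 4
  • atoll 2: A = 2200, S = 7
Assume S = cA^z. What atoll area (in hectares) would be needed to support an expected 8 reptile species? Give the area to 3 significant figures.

3330 hectares

z = ln(7/4) / ln(2200/389) = 0.5596 / 1.7326 = 0.3230
c = 4 / 389^0.3230 = 4 / 6.863 = 0.5828
A = (8/0.5828)^(1/0.3230) ⇒ ln A = ln(13.73)/0.3230 = 8.1096
A = e^8.1096 ≈ 3326 hectares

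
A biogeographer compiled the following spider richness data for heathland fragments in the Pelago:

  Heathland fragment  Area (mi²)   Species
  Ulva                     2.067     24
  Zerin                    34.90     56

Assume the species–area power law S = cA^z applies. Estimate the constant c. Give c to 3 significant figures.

z = ln(S₂/S₁) / ln(A₂/A₁) = ln(56/24) / ln(34.9/2.067) = 0.8473 / 2.8264 = 0.2998
c = S₁ / A₁^z = 24 / 2.067^0.2998 = 24 / 1.243 = 19.31

19.3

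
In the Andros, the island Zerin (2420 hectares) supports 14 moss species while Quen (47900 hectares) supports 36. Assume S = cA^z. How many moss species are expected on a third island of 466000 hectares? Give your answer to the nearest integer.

74

z = ln(36/14) / ln(47900/2420) = 0.9445 / 2.9853 = 0.3164
c = 14 / 2420^0.3164 = 14 / 11.76 = 1.19
S₃ = 1.19 × 466000^0.3164 = 1.19 × 62.13 ≈ 73.94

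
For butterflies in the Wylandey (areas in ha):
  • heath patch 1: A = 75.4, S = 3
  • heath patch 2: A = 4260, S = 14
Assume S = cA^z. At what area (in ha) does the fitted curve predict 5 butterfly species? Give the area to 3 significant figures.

z = ln(14/3) / ln(4260/75.4) = 1.5404 / 4.0342 = 0.3818
c = 3 / 75.4^0.3818 = 3 / 5.21 = 0.5758
A = (5/0.5758)^(1/0.3818) ⇒ ln A = ln(8.684)/0.3818 = 5.6606
A = e^5.6606 ≈ 287.3 ha

287 ha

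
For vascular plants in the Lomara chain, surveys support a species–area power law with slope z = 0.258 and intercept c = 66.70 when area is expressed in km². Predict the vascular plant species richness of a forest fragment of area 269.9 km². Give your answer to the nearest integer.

S = 66.7 × 269.9^0.258
ln S = ln 66.7 + 0.258 × ln 269.9 = 4.2002 + 0.258 × 5.5981 = 5.6445
S = e^5.6445 ≈ 282.7

283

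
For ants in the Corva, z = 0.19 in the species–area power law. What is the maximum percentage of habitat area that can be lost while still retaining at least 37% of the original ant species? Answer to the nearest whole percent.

Need (A_new/A_old)^0.19 = 0.37, so A_new/A_old = 0.37^(1/0.19) = 0.37^5.263
ln(A_new/A_old) = ln 0.37 / 0.19 = -0.9943 / 0.19 = -5.2329
A_new/A_old = e^-5.2329 ≈ 0.005338
Fraction that can be lost = 1 − 0.005338 = 0.9947

99%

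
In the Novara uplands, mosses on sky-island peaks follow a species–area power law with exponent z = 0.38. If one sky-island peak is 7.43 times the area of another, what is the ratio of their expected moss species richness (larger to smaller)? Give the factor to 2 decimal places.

S₂/S₁ = (A₂/A₁)^z = 7.43^0.38
ln(S₂/S₁) = 0.38 × ln 7.43 = 0.38 × 2.0055 = 0.7621
S₂/S₁ = e^0.7621 ≈ 2.143

2.14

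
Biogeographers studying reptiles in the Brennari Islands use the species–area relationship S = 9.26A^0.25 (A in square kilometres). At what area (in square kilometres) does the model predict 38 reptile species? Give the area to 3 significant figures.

284 square kilometres

38 = 9.26 × A^0.25  ⇒  A^0.25 = 38/9.26 = 4.104
ln A = ln(4.104) / 0.25 = 1.4119 / 0.25 = 5.6475
A = e^5.6475 ≈ 283.6 square kilometres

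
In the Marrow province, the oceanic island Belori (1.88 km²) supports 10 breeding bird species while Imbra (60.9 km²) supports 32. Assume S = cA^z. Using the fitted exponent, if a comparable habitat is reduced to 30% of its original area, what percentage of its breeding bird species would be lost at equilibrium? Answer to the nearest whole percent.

33%

z = ln(32/10) / ln(60.9/1.88) = 1.1632 / 3.4780 = 0.3344
S_new/S_old = (A_new/A_old)^z = 0.3^0.3344 = exp(0.3344 × -1.2040) = 0.6685
Fraction lost = 1 − 0.6685 = 0.3315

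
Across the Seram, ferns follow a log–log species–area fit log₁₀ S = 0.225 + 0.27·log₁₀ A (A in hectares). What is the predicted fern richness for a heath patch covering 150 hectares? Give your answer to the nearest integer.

6 species

S = 1.679 × 150^0.27 = 1.679 × 3.869 ≈ 6.494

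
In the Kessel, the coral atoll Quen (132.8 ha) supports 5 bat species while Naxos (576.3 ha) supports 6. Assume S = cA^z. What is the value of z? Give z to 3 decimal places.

0.124

Taking logs: ln S = ln c + z ln A, so z = (ln S₂ − ln S₁)/(ln A₂ − ln A₁).
z = ln(6/5) / ln(576.3/132.8) = ln(1.2) / ln(4.34) = 0.1823 / 1.4678 = 0.1242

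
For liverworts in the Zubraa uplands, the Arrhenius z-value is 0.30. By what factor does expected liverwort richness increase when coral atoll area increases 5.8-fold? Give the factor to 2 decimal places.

1.69

S₂/S₁ = (A₂/A₁)^z = 5.8^0.3
ln(S₂/S₁) = 0.3 × ln 5.8 = 0.3 × 1.7579 = 0.5274
S₂/S₁ = e^0.5274 ≈ 1.694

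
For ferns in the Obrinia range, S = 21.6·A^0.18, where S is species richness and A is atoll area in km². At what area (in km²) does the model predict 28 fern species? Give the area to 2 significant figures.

28 = 21.6 × A^0.18  ⇒  A^0.18 = 28/21.6 = 1.296
ln A = ln(1.296) / 0.18 = 0.2595 / 0.18 = 1.4417
A = e^1.4417 ≈ 4.228 km²

4.2 km²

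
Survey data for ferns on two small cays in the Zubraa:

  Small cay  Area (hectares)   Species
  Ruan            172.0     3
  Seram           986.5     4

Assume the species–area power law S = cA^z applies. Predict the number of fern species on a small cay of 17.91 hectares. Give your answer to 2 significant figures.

z = ln(4/3) / ln(986.5/172) = 0.2877 / 1.7467 = 0.1647
c = 3 / 172^0.1647 = 3 / 2.335 = 1.285
S₃ = 1.285 × 17.91^0.1647 = 1.285 × 1.608 ≈ 2.067

2.1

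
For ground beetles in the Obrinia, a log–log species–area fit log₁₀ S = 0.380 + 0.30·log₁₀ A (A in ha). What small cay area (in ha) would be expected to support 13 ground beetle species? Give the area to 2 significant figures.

13 = 2.399 × A^0.3  ⇒  A^0.3 = 13/2.399 = 5.419
ln A = ln(5.419) / 0.3 = 1.6900 / 0.3 = 5.6332
A = e^5.6332 ≈ 279.6 ha

280 ha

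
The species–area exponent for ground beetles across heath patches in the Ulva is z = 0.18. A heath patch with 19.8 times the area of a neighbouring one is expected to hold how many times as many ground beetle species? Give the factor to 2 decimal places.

S₂/S₁ = (A₂/A₁)^z = 19.8^0.18
ln(S₂/S₁) = 0.18 × ln 19.8 = 0.18 × 2.9857 = 0.5374
S₂/S₁ = e^0.5374 ≈ 1.712

1.71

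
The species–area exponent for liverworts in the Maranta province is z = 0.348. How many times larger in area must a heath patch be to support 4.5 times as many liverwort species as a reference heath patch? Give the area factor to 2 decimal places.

75.34

(A₂/A₁)^0.348 = 4.5, so A₂/A₁ = 4.5^(1/0.348) = 4.5^2.874
ln(A₂/A₁) = ln 4.5 / 0.348 = 1.5041 / 0.348 = 4.3221
A₂/A₁ = e^4.3221 ≈ 75.34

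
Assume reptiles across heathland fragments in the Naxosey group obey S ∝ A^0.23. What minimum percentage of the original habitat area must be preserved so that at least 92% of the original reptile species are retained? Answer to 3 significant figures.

Need (A_new/A_old)^0.23 = 0.92, so A_new/A_old = 0.92^(1/0.23) = 0.92^4.348
ln(A_new/A_old) = ln 0.92 / 0.23 = -0.0834 / 0.23 = -0.3625
A_new/A_old = e^-0.3625 ≈ 0.6959

69.6%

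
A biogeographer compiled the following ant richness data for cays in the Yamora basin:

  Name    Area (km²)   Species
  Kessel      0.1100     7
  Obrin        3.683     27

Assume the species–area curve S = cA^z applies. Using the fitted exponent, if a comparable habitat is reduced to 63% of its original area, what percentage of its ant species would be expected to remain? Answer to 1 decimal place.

83.7%

z = ln(27/7) / ln(3.683/0.11) = 1.3499 / 3.5110 = 0.3845
S_new/S_old = (A_new/A_old)^z = 0.63^0.3845 = exp(0.3845 × -0.4620) = 0.8372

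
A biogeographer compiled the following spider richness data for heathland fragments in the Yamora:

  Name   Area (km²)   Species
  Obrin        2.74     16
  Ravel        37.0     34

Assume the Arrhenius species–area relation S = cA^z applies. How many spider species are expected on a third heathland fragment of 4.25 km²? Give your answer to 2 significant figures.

z = ln(34/16) / ln(37/2.74) = 0.7538 / 2.6030 = 0.2896
c = 16 / 2.74^0.2896 = 16 / 1.339 = 11.95
S₃ = 11.95 × 4.25^0.2896 = 11.95 × 1.52 ≈ 18.17

18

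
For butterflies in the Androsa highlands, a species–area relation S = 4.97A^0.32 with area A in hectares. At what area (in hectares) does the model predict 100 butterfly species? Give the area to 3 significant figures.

100 = 4.97 × A^0.32  ⇒  A^0.32 = 100/4.97 = 20.12
ln A = ln(20.12) / 0.32 = 3.0018 / 0.32 = 9.3805
A = e^9.3805 ≈ 11855 hectares

11900 hectares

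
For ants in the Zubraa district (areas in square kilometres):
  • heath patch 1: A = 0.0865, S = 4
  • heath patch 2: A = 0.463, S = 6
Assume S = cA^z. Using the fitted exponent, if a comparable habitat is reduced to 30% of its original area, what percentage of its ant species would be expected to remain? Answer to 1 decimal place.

z = ln(6/4) / ln(0.463/0.0865) = 0.4055 / 1.6776 = 0.2417
S_new/S_old = (A_new/A_old)^z = 0.3^0.2417 = exp(0.2417 × -1.2040) = 0.7475

74.8%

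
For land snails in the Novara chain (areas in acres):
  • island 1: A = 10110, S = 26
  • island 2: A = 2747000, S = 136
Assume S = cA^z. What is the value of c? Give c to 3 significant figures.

z = ln(S₂/S₁) / ln(A₂/A₁) = ln(136/26) / ln(2747000/10110) = 1.6546 / 5.6047 = 0.2952
c = S₁ / A₁^z = 26 / 10110^0.2952 = 26 / 15.21 = 1.709

1.71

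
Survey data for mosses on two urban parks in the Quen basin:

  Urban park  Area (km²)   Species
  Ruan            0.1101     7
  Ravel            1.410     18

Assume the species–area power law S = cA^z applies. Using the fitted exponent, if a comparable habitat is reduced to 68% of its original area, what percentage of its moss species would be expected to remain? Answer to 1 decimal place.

z = ln(18/7) / ln(1.41/0.1101) = 0.9445 / 2.5500 = 0.3704
S_new/S_old = (A_new/A_old)^z = 0.68^0.3704 = exp(0.3704 × -0.3857) = 0.8669

86.7%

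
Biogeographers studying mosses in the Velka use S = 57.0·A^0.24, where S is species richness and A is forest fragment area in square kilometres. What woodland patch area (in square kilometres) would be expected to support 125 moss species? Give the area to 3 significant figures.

125 = 57 × A^0.24  ⇒  A^0.24 = 125/57 = 2.193
ln A = ln(2.193) / 0.24 = 0.7853 / 0.24 = 3.2719
A = e^3.2719 ≈ 26.36 square kilometres

26.4 square kilometres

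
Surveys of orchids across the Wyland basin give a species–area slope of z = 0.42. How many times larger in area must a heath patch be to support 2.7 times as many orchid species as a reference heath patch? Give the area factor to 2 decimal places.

10.64

(A₂/A₁)^0.42 = 2.7, so A₂/A₁ = 2.7^(1/0.42) = 2.7^2.381
ln(A₂/A₁) = ln 2.7 / 0.42 = 0.9933 / 0.42 = 2.3649
A₂/A₁ = e^2.3649 ≈ 10.64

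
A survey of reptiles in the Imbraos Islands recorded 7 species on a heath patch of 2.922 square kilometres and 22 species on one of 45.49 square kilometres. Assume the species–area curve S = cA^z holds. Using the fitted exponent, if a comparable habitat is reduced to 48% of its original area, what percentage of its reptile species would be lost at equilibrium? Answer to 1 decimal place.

z = ln(22/7) / ln(45.49/2.922) = 1.1451 / 2.7452 = 0.4171
S_new/S_old = (A_new/A_old)^z = 0.48^0.4171 = exp(0.4171 × -0.7340) = 0.7363
Fraction lost = 1 − 0.7363 = 0.2637

26.4%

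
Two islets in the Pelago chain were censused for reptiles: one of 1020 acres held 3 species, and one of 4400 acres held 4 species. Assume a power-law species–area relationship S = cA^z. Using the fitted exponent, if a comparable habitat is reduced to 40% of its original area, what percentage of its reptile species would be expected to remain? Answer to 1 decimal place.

z = ln(4/3) / ln(4400/1020) = 0.2877 / 1.4618 = 0.1968
S_new/S_old = (A_new/A_old)^z = 0.4^0.1968 = exp(0.1968 × -0.9163) = 0.835

83.5%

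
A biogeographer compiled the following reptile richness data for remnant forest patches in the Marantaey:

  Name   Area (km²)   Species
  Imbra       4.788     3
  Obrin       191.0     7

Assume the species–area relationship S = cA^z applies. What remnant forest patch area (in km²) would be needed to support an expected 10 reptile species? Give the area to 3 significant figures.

z = ln(7/3) / ln(191/4.788) = 0.8473 / 3.6862 = 0.2299
c = 3 / 4.788^0.2299 = 3 / 1.433 = 2.093
A = (10/2.093)^(1/0.2299) ⇒ ln A = ln(4.778)/0.2299 = 6.8040
A = e^6.8040 ≈ 901.4 km²

901 km²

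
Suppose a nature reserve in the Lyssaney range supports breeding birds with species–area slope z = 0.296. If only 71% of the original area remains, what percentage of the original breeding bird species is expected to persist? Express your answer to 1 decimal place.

S_new/S_old = (A_new/A_old)^z = 0.71^0.296
= exp(0.296 × ln 0.71) = exp(0.296 × -0.3425) = exp(-0.1014) ≈ 0.9036

90.4%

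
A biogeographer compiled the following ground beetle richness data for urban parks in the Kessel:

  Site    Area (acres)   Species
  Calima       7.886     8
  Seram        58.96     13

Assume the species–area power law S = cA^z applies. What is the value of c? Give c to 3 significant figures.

z = ln(S₂/S₁) / ln(A₂/A₁) = ln(13/8) / ln(58.96/7.886) = 0.4855 / 2.0118 = 0.2413
c = S₁ / A₁^z = 8 / 7.886^0.2413 = 8 / 1.646 = 4.86

4.86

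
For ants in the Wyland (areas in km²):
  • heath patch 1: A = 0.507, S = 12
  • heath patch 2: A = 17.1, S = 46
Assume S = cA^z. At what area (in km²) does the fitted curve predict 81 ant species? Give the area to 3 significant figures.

z = ln(46/12) / ln(17.1/0.507) = 1.3437 / 3.5183 = 0.3819
c = 12 / 0.507^0.3819 = 12 / 0.7715 = 15.55
A = (81/15.55)^(1/0.3819) ⇒ ln A = ln(5.208)/0.3819 = 4.3205
A = e^4.3205 ≈ 75.23 km²

75.2 km²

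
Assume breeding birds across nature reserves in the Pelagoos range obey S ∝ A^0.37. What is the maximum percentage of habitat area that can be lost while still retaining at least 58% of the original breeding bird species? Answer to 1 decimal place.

77.1%

Need (A_new/A_old)^0.37 = 0.58, so A_new/A_old = 0.58^(1/0.37) = 0.58^2.703
ln(A_new/A_old) = ln 0.58 / 0.37 = -0.5447 / 0.37 = -1.4722
A_new/A_old = e^-1.4722 ≈ 0.2294
Fraction that can be lost = 1 − 0.2294 = 0.7706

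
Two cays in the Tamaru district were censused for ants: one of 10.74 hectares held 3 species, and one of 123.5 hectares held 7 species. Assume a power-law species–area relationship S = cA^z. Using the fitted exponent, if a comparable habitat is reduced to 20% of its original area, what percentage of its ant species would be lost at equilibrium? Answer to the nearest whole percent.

z = ln(7/3) / ln(123.5/10.74) = 0.8473 / 2.4423 = 0.3469
S_new/S_old = (A_new/A_old)^z = 0.2^0.3469 = exp(0.3469 × -1.6094) = 0.5721
Fraction lost = 1 − 0.5721 = 0.4279

43%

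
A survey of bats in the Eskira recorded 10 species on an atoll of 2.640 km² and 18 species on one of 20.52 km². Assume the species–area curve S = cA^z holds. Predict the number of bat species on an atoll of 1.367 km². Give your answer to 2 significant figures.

z = ln(18/10) / ln(20.52/2.64) = 0.5878 / 2.0506 = 0.2866
c = 10 / 2.64^0.2866 = 10 / 1.321 = 7.571
S₃ = 7.571 × 1.367^0.2866 = 7.571 × 1.094 ≈ 8.281

8.3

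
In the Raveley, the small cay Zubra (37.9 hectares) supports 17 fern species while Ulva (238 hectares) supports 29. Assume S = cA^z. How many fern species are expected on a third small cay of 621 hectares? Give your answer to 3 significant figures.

z = ln(29/17) / ln(238/37.9) = 0.5341 / 1.8373 = 0.2907
c = 17 / 37.9^0.2907 = 17 / 2.877 = 5.91
S₃ = 5.91 × 621^0.2907 = 5.91 × 6.485 ≈ 38.32

38.3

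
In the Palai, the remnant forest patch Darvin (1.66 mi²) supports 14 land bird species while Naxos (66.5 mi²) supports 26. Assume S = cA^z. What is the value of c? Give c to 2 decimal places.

z = ln(S₂/S₁) / ln(A₂/A₁) = ln(26/14) / ln(66.5/1.66) = 0.6190 / 3.6904 = 0.1677
c = S₁ / A₁^z = 14 / 1.66^0.1677 = 14 / 1.089 = 12.86

12.86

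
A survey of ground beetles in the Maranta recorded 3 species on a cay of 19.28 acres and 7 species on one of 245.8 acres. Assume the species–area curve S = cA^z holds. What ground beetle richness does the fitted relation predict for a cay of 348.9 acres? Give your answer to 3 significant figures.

7.87

z = ln(7/3) / ln(245.8/19.28) = 0.8473 / 2.5454 = 0.3329
c = 3 / 19.28^0.3329 = 3 / 2.678 = 1.12
S₃ = 1.12 × 348.9^0.3329 = 1.12 × 7.021 ≈ 7.866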